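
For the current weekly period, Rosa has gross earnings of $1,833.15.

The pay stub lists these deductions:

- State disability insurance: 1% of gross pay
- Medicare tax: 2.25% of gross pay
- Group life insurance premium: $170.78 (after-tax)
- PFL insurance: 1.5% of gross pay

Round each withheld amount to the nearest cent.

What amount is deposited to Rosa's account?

PFL insurance: $1,833.15 × 0.015 = $27.50
Medicare tax: $1,833.15 × 0.0225 = $41.25
State disability insurance: $1,833.15 × 0.01 = $18.33
Group life insurance premium: $170.78
Total deductions = $27.50 + $41.25 + $18.33 + $170.78 = $257.86
Net pay = $1,833.15 − $257.86 = $1,575.29

$1,575.29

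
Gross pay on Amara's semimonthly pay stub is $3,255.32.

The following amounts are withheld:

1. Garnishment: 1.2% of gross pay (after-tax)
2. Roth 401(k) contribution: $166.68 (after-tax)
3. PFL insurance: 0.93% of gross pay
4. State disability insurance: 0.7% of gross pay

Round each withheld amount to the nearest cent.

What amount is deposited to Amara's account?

$2,996.52

PFL insurance: $3,255.32 × 0.0093 = $30.27
State disability insurance: $3,255.32 × 0.007 = $22.79
Garnishment: $3,255.32 × 0.012 = $39.06
Roth 401(k) contribution: $166.68
Total deductions = $30.27 + $22.79 + $39.06 + $166.68 = $258.80
Net pay = $3,255.32 − $258.80 = $2,996.52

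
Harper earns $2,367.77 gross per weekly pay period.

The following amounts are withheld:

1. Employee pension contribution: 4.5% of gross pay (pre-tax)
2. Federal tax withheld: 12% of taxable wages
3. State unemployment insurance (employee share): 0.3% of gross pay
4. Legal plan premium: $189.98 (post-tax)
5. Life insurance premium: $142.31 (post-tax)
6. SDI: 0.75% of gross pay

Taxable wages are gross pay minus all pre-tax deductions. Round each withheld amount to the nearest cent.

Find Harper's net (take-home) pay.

$1,632.72

Employee pension contribution: $2,367.77 × 0.045 = $106.55
Taxable wages = $2,367.77 − $106.55 = $2,261.22
Federal tax withheld: $2,261.22 × 0.12 = $271.35
SDI: $2,367.77 × 0.0075 = $17.76
State unemployment insurance (employee share): $2,367.77 × 0.003 = $7.10
Life insurance premium: $142.31
Legal plan premium: $189.98
Total deductions = $106.55 + $271.35 + $17.76 + $7.10 + $142.31 + $189.98 = $735.05
Net pay = $2,367.77 − $735.05 = $1,632.72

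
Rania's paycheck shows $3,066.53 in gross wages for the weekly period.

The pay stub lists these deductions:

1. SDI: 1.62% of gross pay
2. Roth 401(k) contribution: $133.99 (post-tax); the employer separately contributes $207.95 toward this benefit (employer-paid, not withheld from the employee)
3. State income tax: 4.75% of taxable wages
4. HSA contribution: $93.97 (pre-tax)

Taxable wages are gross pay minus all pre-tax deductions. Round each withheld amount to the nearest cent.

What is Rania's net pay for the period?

HSA contribution: $93.97
Taxable wages = $3,066.53 − $93.97 = $2,972.56
State income tax: $2,972.56 × 0.0475 = $141.20
SDI: $3,066.53 × 0.0162 = $49.68
Roth 401(k) contribution: $133.99
(Employer's $207.95 toward Roth 401(k) contribution is not withheld from the employee.)
Total deductions = $93.97 + $141.20 + $49.68 + $133.99 = $418.84
Net pay = $3,066.53 − $418.84 = $2,647.69

$2,647.69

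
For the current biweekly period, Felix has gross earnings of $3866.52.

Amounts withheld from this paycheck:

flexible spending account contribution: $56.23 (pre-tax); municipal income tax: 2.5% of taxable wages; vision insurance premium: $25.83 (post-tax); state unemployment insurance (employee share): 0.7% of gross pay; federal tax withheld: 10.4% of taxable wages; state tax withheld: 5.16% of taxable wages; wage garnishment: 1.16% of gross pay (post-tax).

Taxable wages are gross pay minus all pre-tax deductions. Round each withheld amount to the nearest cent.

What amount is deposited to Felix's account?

Flexible spending account contribution: $56.23
Taxable wages = $3866.52 − $56.23 = $3810.29
Federal tax withheld: $3810.29 × 0.104 = $396.27
State tax withheld: $3810.29 × 0.0516 = $196.61
Municipal income tax: $3810.29 × 0.025 = $95.26
State unemployment insurance (employee share): $3866.52 × 0.007 = $27.07
Vision insurance premium: $25.83
Wage garnishment: $3866.52 × 0.0116 = $44.85
Total deductions = $56.23 + $396.27 + $196.61 + $95.26 + $27.07 + $25.83 + $44.85 = $842.12
Net pay = $3866.52 − $842.12 = $3024.40

$3024.40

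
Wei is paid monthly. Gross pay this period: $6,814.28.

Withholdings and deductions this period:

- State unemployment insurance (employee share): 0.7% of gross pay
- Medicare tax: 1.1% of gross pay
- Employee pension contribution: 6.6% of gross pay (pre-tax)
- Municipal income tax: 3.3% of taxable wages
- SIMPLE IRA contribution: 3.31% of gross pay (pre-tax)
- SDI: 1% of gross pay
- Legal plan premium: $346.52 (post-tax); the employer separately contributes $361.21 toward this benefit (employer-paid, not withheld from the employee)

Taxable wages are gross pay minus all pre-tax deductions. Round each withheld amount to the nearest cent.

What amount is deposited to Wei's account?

$5,399.08

SIMPLE IRA contribution: $6,814.28 × 0.0331 = $225.55
Employee pension contribution: $6,814.28 × 0.066 = $449.74
Pre-tax total = $225.55 + $449.74 = $675.29
Taxable wages = $6,814.28 − $675.29 = $6,138.99
Municipal income tax: $6,138.99 × 0.033 = $202.59
Medicare tax: $6,814.28 × 0.011 = $74.96
State unemployment insurance (employee share): $6,814.28 × 0.007 = $47.70
SDI: $6,814.28 × 0.01 = $68.14
Legal plan premium: $346.52
(Employer's $361.21 toward legal plan premium is not withheld from the employee.)
Total deductions = $225.55 + $449.74 + $202.59 + $74.96 + $47.70 + $68.14 + $346.52 = $1,415.20
Net pay = $6,814.28 − $1,415.20 = $5,399.08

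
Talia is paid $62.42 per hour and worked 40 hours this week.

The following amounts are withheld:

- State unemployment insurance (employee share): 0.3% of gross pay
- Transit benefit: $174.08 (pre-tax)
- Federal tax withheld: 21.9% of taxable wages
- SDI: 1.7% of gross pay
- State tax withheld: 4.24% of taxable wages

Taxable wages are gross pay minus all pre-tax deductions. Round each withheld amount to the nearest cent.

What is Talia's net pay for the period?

$1665.62

Gross pay: 40 × $62.42 = $2496.80
Transit benefit: $174.08
Taxable wages = $2496.80 − $174.08 = $2322.72
Federal tax withheld: $2322.72 × 0.219 = $508.68
State tax withheld: $2322.72 × 0.0424 = $98.48
State unemployment insurance (employee share): $2496.80 × 0.003 = $7.49
SDI: $2496.80 × 0.017 = $42.45
Total deductions = $174.08 + $508.68 + $98.48 + $7.49 + $42.45 = $831.18
Net pay = $2496.80 − $831.18 = $1665.62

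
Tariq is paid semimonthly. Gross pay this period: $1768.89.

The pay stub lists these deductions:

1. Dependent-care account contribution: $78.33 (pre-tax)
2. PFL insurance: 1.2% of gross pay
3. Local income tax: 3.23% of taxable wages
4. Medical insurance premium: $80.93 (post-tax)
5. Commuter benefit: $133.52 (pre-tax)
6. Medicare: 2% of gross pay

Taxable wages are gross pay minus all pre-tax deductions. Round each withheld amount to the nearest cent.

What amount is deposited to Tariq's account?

Commuter benefit: $133.52
Dependent-care account contribution: $78.33
Pre-tax total = $133.52 + $78.33 = $211.85
Taxable wages = $1768.89 − $211.85 = $1557.04
Local income tax: $1557.04 × 0.0323 = $50.29
Medicare: $1768.89 × 0.02 = $35.38
PFL insurance: $1768.89 × 0.012 = $21.23
Medical insurance premium: $80.93
Total deductions = $133.52 + $78.33 + $50.29 + $35.38 + $21.23 + $80.93 = $399.68
Net pay = $1768.89 − $399.68 = $1369.21

$1369.21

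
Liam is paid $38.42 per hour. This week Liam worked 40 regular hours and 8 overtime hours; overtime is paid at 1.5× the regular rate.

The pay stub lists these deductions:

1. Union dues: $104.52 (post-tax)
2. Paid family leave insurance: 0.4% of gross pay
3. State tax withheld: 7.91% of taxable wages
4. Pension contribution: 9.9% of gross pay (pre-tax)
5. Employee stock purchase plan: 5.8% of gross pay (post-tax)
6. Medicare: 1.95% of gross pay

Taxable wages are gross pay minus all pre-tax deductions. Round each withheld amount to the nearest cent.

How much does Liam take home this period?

$1,390.33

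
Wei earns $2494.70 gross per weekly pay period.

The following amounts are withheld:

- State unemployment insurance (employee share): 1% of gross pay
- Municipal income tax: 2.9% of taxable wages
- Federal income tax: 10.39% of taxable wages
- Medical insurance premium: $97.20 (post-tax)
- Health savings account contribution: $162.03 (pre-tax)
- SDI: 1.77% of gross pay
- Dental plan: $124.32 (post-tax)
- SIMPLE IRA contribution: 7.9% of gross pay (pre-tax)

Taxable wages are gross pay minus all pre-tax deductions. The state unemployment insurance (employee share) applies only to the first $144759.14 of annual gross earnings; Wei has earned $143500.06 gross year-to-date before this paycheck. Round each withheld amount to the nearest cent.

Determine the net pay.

Health savings account contribution: $162.03
SIMPLE IRA contribution: $2494.70 × 0.079 = $197.08
Pre-tax total = $162.03 + $197.08 = $359.11
Taxable wages = $2494.70 − $359.11 = $2135.59
Municipal income tax: $2135.59 × 0.029 = $61.93
Federal income tax: $2135.59 × 0.1039 = $221.89
SDI: $2494.70 × 0.0177 = $44.16
State unemployment insurance (employee share): only $144759.14 − $143500.06 = $1259.08 of this check is subject → $1259.08 × 0.01 = $12.59
Medical insurance premium: $97.20
Dental plan: $124.32
Total deductions = $162.03 + $197.08 + $61.93 + $221.89 + $44.16 + $12.59 + $97.20 + $124.32 = $921.20
Net pay = $2494.70 − $921.20 = $1573.50

$1573.50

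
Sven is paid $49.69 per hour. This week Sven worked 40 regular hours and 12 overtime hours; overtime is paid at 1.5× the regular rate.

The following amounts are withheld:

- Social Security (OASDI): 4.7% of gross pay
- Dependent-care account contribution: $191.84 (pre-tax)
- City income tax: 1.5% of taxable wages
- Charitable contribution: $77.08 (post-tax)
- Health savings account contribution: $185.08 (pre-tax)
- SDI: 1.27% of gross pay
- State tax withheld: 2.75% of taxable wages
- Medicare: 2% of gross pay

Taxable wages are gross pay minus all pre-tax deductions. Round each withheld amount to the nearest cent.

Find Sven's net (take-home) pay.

$2,091.86

Regular pay: 40 × $49.69 = $1,987.60
Overtime pay: 12 × $49.69 × 1.5 = $894.42
Gross pay = $1,987.60 + $894.42 = $2,882.02
Dependent-care account contribution: $191.84
Health savings account contribution: $185.08
Pre-tax total = $191.84 + $185.08 = $376.92
Taxable wages = $2,882.02 − $376.92 = $2,505.10
State tax withheld: $2,505.10 × 0.0275 = $68.89
City income tax: $2,505.10 × 0.015 = $37.58
Social Security (OASDI): $2,882.02 × 0.047 = $135.45
Medicare: $2,882.02 × 0.02 = $57.64
SDI: $2,882.02 × 0.0127 = $36.60
Charitable contribution: $77.08
Total deductions = $191.84 + $185.08 + $68.89 + $37.58 + $135.45 + $57.64 + $36.60 + $77.08 = $790.16
Net pay = $2,882.02 − $790.16 = $2,091.86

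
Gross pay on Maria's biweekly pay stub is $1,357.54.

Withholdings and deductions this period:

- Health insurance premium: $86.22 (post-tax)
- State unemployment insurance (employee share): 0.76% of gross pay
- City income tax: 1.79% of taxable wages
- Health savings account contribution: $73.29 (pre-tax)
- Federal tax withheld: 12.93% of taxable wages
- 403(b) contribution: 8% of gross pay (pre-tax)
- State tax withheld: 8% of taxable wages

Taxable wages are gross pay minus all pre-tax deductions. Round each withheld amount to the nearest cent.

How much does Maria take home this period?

403(b) contribution: $1,357.54 × 0.08 = $108.60
Health savings account contribution: $73.29
Pre-tax total = $108.60 + $73.29 = $181.89
Taxable wages = $1,357.54 − $181.89 = $1,175.65
Federal tax withheld: $1,175.65 × 0.1293 = $152.01
City income tax: $1,175.65 × 0.0179 = $21.04
State tax withheld: $1,175.65 × 0.08 = $94.05
State unemployment insurance (employee share): $1,357.54 × 0.0076 = $10.32
Health insurance premium: $86.22
Total deductions = $108.60 + $73.29 + $152.01 + $21.04 + $94.05 + $10.32 + $86.22 = $545.53
Net pay = $1,357.54 − $545.53 = $812.01

$812.01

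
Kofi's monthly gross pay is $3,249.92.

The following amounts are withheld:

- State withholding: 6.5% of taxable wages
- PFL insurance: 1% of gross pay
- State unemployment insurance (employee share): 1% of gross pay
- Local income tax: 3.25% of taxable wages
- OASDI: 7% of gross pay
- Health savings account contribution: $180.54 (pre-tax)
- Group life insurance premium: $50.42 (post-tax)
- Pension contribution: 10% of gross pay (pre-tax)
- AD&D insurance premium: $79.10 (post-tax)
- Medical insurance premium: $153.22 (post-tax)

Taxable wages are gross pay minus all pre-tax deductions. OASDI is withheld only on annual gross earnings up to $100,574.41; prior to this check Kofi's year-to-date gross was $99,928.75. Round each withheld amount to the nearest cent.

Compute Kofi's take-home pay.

$2,083.87

Health savings account contribution: $180.54
Pension contribution: $3,249.92 × 0.1 = $324.99
Pre-tax total = $180.54 + $324.99 = $505.53
Taxable wages = $3,249.92 − $505.53 = $2,744.39
State withholding: $2,744.39 × 0.065 = $178.39
Local income tax: $2,744.39 × 0.0325 = $89.19
OASDI: only $100,574.41 − $99,928.75 = $645.66 of this check is subject → $645.66 × 0.07 = $45.20
PFL insurance: $3,249.92 × 0.01 = $32.50
State unemployment insurance (employee share): $3,249.92 × 0.01 = $32.50
Medical insurance premium: $153.22
Group life insurance premium: $50.42
AD&D insurance premium: $79.10
Total deductions = $180.54 + $324.99 + $178.39 + $89.19 + $45.20 + $32.50 + $32.50 + $153.22 + $50.42 + $79.10 = $1,166.05
Net pay = $3,249.92 − $1,166.05 = $2,083.87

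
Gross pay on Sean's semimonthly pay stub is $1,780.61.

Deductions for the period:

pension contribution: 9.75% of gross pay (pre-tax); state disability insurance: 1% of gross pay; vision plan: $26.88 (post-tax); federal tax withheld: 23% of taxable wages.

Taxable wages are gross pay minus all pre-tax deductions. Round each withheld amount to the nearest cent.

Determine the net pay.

Pension contribution: $1,780.61 × 0.0975 = $173.61
Taxable wages = $1,780.61 − $173.61 = $1,607.00
Federal tax withheld: $1,607.00 × 0.23 = $369.61
State disability insurance: $1,780.61 × 0.01 = $17.81
Vision plan: $26.88
Total deductions = $173.61 + $369.61 + $17.81 + $26.88 = $587.91
Net pay = $1,780.61 − $587.91 = $1,192.70

$1,192.70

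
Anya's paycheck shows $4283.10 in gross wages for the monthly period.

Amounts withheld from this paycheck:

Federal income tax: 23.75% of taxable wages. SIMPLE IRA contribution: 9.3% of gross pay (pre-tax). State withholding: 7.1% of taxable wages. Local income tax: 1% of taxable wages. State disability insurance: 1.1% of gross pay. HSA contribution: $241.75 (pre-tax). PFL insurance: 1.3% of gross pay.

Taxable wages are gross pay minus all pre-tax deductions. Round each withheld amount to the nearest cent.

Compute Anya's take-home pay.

HSA contribution: $241.75
SIMPLE IRA contribution: $4283.10 × 0.093 = $398.33
Pre-tax total = $241.75 + $398.33 = $640.08
Taxable wages = $4283.10 − $640.08 = $3643.02
Federal income tax: $3643.02 × 0.2375 = $865.22
Local income tax: $3643.02 × 0.01 = $36.43
State withholding: $3643.02 × 0.071 = $258.65
State disability insurance: $4283.10 × 0.011 = $47.11
PFL insurance: $4283.10 × 0.013 = $55.68
Total deductions = $241.75 + $398.33 + $865.22 + $36.43 + $258.65 + $47.11 + $55.68 = $1903.17
Net pay = $4283.10 − $1903.17 = $2379.93

$2379.93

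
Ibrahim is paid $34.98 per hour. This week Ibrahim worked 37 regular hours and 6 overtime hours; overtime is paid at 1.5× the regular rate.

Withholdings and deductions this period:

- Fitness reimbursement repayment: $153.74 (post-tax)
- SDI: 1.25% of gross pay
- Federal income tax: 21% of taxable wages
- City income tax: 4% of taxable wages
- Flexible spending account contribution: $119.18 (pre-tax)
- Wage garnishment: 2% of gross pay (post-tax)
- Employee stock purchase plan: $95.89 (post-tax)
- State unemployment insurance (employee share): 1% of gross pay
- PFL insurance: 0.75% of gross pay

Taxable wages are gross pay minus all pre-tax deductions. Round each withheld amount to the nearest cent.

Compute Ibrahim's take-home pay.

$787.34

Regular pay: 37 × $34.98 = $1,294.26
Overtime pay: 6 × $34.98 × 1.5 = $314.82
Gross pay = $1,294.26 + $314.82 = $1,609.08
Flexible spending account contribution: $119.18
Taxable wages = $1,609.08 − $119.18 = $1,489.90
City income tax: $1,489.90 × 0.04 = $59.60
Federal income tax: $1,489.90 × 0.21 = $312.88
State unemployment insurance (employee share): $1,609.08 × 0.01 = $16.09
SDI: $1,609.08 × 0.0125 = $20.11
PFL insurance: $1,609.08 × 0.0075 = $12.07
Wage garnishment: $1,609.08 × 0.02 = $32.18
Employee stock purchase plan: $95.89
Fitness reimbursement repayment: $153.74
Total deductions = $119.18 + $59.60 + $312.88 + $16.09 + $20.11 + $12.07 + $32.18 + $95.89 + $153.74 = $821.74
Net pay = $1,609.08 − $821.74 = $787.34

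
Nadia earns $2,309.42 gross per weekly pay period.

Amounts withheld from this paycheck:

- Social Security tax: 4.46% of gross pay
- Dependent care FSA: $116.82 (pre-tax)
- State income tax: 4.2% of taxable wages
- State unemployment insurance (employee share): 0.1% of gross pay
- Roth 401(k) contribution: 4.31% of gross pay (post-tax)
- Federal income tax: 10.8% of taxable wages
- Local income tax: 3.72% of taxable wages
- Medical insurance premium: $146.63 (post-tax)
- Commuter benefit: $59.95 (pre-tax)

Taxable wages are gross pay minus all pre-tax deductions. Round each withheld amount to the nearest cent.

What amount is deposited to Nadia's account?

$1,381.94

Dependent care FSA: $116.82
Commuter benefit: $59.95
Pre-tax total = $116.82 + $59.95 = $176.77
Taxable wages = $2,309.42 − $176.77 = $2,132.65
State income tax: $2,132.65 × 0.042 = $89.57
Federal income tax: $2,132.65 × 0.108 = $230.33
Local income tax: $2,132.65 × 0.0372 = $79.33
State unemployment insurance (employee share): $2,309.42 × 0.001 = $2.31
Social Security tax: $2,309.42 × 0.0446 = $103.00
Roth 401(k) contribution: $2,309.42 × 0.0431 = $99.54
Medical insurance premium: $146.63
Total deductions = $116.82 + $59.95 + $89.57 + $230.33 + $79.33 + $2.31 + $103.00 + $99.54 + $146.63 = $927.48
Net pay = $2,309.42 − $927.48 = $1,381.94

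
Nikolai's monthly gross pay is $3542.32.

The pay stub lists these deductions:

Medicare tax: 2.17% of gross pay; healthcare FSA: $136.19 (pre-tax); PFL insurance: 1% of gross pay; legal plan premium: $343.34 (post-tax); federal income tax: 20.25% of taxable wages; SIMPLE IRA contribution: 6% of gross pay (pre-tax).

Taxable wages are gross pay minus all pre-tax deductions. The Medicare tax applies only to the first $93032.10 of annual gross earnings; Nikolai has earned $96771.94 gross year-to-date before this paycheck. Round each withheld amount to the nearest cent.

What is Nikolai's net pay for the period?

$2168.13

SIMPLE IRA contribution: $3542.32 × 0.06 = $212.54
Healthcare FSA: $136.19
Pre-tax total = $212.54 + $136.19 = $348.73
Taxable wages = $3542.32 − $348.73 = $3193.59
Federal income tax: $3193.59 × 0.2025 = $646.70
PFL insurance: $3542.32 × 0.01 = $35.42
Medicare tax: annual cap $93032.10 already reached (YTD $96771.94), so $0.00
Legal plan premium: $343.34
Total deductions = $212.54 + $136.19 + $646.70 + $35.42 + $0.00 + $343.34 = $1374.19
Net pay = $3542.32 − $1374.19 = $2168.13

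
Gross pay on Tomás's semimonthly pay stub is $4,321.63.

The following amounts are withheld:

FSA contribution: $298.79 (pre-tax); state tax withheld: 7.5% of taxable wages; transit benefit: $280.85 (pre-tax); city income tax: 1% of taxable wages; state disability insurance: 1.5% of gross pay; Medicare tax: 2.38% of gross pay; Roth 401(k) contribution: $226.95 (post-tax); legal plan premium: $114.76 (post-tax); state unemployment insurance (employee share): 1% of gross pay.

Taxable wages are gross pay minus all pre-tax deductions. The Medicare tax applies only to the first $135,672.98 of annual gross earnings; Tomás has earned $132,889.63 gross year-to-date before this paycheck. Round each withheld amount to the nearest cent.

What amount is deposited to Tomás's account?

FSA contribution: $298.79
Transit benefit: $280.85
Pre-tax total = $298.79 + $280.85 = $579.64
Taxable wages = $4,321.63 − $579.64 = $3,741.99
City income tax: $3,741.99 × 0.01 = $37.42
State tax withheld: $3,741.99 × 0.075 = $280.65
State disability insurance: $4,321.63 × 0.015 = $64.82
Medicare tax: only $135,672.98 − $132,889.63 = $2,783.35 of this check is subject → $2,783.35 × 0.0238 = $66.24
State unemployment insurance (employee share): $4,321.63 × 0.01 = $43.22
Roth 401(k) contribution: $226.95
Legal plan premium: $114.76
Total deductions = $298.79 + $280.85 + $37.42 + $280.65 + $64.82 + $66.24 + $43.22 + $226.95 + $114.76 = $1,413.70
Net pay = $4,321.63 − $1,413.70 = $2,907.93

$2,907.93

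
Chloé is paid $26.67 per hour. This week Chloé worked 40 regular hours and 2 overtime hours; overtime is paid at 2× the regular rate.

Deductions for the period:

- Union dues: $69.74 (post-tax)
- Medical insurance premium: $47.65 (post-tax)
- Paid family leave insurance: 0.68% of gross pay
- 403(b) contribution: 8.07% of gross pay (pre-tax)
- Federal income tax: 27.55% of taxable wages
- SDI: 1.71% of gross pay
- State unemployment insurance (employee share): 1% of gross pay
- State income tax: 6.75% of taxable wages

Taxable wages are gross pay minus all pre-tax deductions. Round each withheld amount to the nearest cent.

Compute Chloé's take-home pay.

Regular pay: 40 × $26.67 = $1066.80
Overtime pay: 2 × $26.67 × 2 = $106.68
Gross pay = $1066.80 + $106.68 = $1173.48
403(b) contribution: $1173.48 × 0.0807 = $94.70
Taxable wages = $1173.48 − $94.70 = $1078.78
Federal income tax: $1078.78 × 0.2755 = $297.20
State income tax: $1078.78 × 0.0675 = $72.82
State unemployment insurance (employee share): $1173.48 × 0.01 = $11.73
SDI: $1173.48 × 0.0171 = $20.07
Paid family leave insurance: $1173.48 × 0.0068 = $7.98
Union dues: $69.74
Medical insurance premium: $47.65
Total deductions = $94.70 + $297.20 + $72.82 + $11.73 + $20.07 + $7.98 + $69.74 + $47.65 = $621.89
Net pay = $1173.48 − $621.89 = $551.59

$551.59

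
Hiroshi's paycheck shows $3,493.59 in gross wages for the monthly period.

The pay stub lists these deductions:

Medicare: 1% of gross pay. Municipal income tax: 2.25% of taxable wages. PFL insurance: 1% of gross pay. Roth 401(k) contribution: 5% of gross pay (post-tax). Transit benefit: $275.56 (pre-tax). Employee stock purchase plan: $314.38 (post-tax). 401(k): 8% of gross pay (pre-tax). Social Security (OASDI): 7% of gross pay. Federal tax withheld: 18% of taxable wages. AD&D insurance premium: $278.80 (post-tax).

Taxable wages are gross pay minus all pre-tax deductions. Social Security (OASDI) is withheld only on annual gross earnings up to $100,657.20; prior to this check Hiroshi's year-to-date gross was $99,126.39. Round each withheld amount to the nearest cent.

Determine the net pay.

$1,398.58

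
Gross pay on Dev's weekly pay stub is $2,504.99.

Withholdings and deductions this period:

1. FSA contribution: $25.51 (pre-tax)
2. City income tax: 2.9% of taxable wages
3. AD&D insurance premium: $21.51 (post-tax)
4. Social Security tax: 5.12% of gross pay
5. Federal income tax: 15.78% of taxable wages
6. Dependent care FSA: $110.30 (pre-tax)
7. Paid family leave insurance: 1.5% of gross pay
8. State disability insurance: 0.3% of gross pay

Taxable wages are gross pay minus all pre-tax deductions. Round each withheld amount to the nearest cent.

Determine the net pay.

$1,731.76

Dependent care FSA: $110.30
FSA contribution: $25.51
Pre-tax total = $110.30 + $25.51 = $135.81
Taxable wages = $2,504.99 − $135.81 = $2,369.18
City income tax: $2,369.18 × 0.029 = $68.71
Federal income tax: $2,369.18 × 0.1578 = $373.86
State disability insurance: $2,504.99 × 0.003 = $7.51
Social Security tax: $2,504.99 × 0.0512 = $128.26
Paid family leave insurance: $2,504.99 × 0.015 = $37.57
AD&D insurance premium: $21.51
Total deductions = $110.30 + $25.51 + $68.71 + $373.86 + $7.51 + $128.26 + $37.57 + $21.51 = $773.23
Net pay = $2,504.99 − $773.23 = $1,731.76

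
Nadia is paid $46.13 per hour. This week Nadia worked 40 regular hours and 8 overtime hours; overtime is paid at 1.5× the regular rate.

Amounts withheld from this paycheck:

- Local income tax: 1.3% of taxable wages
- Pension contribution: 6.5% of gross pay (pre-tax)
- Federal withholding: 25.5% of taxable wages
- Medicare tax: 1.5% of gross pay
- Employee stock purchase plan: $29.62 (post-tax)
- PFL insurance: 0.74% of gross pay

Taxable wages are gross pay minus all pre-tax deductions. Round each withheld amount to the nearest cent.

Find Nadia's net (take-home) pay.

$1558.41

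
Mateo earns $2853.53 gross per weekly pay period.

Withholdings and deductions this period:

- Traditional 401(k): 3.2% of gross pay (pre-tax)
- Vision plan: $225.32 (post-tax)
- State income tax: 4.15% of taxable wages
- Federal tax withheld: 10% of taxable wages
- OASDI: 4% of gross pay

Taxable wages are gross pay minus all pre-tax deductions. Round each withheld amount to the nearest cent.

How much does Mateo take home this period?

$2031.91

Traditional 401(k): $2853.53 × 0.032 = $91.31
Taxable wages = $2853.53 − $91.31 = $2762.22
Federal tax withheld: $2762.22 × 0.1 = $276.22
State income tax: $2762.22 × 0.0415 = $114.63
OASDI: $2853.53 × 0.04 = $114.14
Vision plan: $225.32
Total deductions = $91.31 + $276.22 + $114.63 + $114.14 + $225.32 = $821.62
Net pay = $2853.53 − $821.62 = $2031.91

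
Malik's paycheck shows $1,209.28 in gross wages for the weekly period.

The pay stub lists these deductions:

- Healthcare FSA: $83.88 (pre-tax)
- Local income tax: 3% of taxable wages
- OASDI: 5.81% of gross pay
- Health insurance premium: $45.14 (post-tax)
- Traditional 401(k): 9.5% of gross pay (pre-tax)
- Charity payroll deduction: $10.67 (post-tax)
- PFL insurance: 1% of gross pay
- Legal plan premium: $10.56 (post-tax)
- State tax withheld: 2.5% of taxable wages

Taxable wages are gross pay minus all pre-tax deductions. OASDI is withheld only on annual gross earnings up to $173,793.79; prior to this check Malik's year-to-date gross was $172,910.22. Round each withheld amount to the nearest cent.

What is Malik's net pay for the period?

$825.14

Traditional 401(k): $1,209.28 × 0.095 = $114.88
Healthcare FSA: $83.88
Pre-tax total = $114.88 + $83.88 = $198.76
Taxable wages = $1,209.28 − $198.76 = $1,010.52
State tax withheld: $1,010.52 × 0.025 = $25.26
Local income tax: $1,010.52 × 0.03 = $30.32
OASDI: only $173,793.79 − $172,910.22 = $883.57 of this check is subject → $883.57 × 0.0581 = $51.34
PFL insurance: $1,209.28 × 0.01 = $12.09
Legal plan premium: $10.56
Charity payroll deduction: $10.67
Health insurance premium: $45.14
Total deductions = $114.88 + $83.88 + $25.26 + $30.32 + $51.34 + $12.09 + $10.56 + $10.67 + $45.14 = $384.14
Net pay = $1,209.28 − $384.14 = $825.14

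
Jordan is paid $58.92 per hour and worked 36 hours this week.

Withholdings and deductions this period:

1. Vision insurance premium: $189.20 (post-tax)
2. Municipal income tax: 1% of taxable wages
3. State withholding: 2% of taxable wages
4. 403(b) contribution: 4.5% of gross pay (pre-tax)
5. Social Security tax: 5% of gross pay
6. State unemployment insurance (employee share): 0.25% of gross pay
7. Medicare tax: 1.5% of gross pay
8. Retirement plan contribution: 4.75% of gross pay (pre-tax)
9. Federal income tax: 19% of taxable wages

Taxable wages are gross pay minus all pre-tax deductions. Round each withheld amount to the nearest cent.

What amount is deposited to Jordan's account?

$1,169.06

Gross pay: 36 × $58.92 = $2,121.12
Retirement plan contribution: $2,121.12 × 0.0475 = $100.75
403(b) contribution: $2,121.12 × 0.045 = $95.45
Pre-tax total = $100.75 + $95.45 = $196.20
Taxable wages = $2,121.12 − $196.20 = $1,924.92
Municipal income tax: $1,924.92 × 0.01 = $19.25
State withholding: $1,924.92 × 0.02 = $38.50
Federal income tax: $1,924.92 × 0.19 = $365.73
Social Security tax: $2,121.12 × 0.05 = $106.06
Medicare tax: $2,121.12 × 0.015 = $31.82
State unemployment insurance (employee share): $2,121.12 × 0.0025 = $5.30
Vision insurance premium: $189.20
Total deductions = $100.75 + $95.45 + $19.25 + $38.50 + $365.73 + $106.06 + $31.82 + $5.30 + $189.20 = $952.06
Net pay = $2,121.12 − $952.06 = $1,169.06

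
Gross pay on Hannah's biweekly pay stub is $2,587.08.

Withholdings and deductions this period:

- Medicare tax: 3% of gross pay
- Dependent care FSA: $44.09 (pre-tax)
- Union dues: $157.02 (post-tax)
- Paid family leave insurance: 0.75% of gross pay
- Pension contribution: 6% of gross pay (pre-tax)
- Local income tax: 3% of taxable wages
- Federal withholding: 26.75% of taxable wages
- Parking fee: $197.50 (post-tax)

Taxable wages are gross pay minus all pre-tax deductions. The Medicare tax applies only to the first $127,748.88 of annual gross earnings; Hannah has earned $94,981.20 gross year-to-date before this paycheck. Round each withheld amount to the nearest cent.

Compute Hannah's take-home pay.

$1,225.88

Pension contribution: $2,587.08 × 0.06 = $155.22
Dependent care FSA: $44.09
Pre-tax total = $155.22 + $44.09 = $199.31
Taxable wages = $2,587.08 − $199.31 = $2,387.77
Local income tax: $2,387.77 × 0.03 = $71.63
Federal withholding: $2,387.77 × 0.2675 = $638.73
Medicare tax: cap not yet reached, full $2,587.08 is subject → $2,587.08 × 0.03 = $77.61
Paid family leave insurance: $2,587.08 × 0.0075 = $19.40
Union dues: $157.02
Parking fee: $197.50
Total deductions = $155.22 + $44.09 + $71.63 + $638.73 + $77.61 + $19.40 + $157.02 + $197.50 = $1,361.20
Net pay = $2,587.08 − $1,361.20 = $1,225.88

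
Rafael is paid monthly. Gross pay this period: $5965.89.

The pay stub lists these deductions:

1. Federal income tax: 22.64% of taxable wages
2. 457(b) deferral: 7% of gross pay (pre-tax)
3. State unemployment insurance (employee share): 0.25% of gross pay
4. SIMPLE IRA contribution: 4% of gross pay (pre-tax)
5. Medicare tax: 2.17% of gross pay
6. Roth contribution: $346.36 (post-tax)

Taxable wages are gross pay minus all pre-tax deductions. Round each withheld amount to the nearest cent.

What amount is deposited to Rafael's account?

$3616.81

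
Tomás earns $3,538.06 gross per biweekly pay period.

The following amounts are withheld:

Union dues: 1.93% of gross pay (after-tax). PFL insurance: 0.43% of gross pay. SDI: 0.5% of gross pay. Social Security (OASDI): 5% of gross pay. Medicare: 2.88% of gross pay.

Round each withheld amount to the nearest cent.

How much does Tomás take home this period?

$3,158.08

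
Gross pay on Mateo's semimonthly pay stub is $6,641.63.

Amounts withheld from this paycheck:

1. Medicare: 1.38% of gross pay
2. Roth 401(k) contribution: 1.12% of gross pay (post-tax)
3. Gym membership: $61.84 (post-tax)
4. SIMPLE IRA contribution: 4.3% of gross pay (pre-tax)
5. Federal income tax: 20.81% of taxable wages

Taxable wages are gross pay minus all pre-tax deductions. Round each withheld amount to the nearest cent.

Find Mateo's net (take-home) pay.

SIMPLE IRA contribution: $6,641.63 × 0.043 = $285.59
Taxable wages = $6,641.63 − $285.59 = $6,356.04
Federal income tax: $6,356.04 × 0.2081 = $1,322.69
Medicare: $6,641.63 × 0.0138 = $91.65
Gym membership: $61.84
Roth 401(k) contribution: $6,641.63 × 0.0112 = $74.39
Total deductions = $285.59 + $1,322.69 + $91.65 + $61.84 + $74.39 = $1,836.16
Net pay = $6,641.63 − $1,836.16 = $4,805.47

$4,805.47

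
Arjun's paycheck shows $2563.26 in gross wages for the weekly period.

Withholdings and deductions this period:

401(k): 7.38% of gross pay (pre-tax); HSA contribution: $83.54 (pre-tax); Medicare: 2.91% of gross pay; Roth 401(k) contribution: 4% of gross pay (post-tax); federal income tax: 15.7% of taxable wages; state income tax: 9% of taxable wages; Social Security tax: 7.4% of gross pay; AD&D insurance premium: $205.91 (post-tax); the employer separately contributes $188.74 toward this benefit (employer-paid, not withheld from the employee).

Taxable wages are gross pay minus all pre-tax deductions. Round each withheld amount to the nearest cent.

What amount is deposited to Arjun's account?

$1152.07

HSA contribution: $83.54
401(k): $2563.26 × 0.0738 = $189.17
Pre-tax total = $83.54 + $189.17 = $272.71
Taxable wages = $2563.26 − $272.71 = $2290.55
State income tax: $2290.55 × 0.09 = $206.15
Federal income tax: $2290.55 × 0.157 = $359.62
Social Security tax: $2563.26 × 0.074 = $189.68
Medicare: $2563.26 × 0.0291 = $74.59
Roth 401(k) contribution: $2563.26 × 0.04 = $102.53
AD&D insurance premium: $205.91
(Employer's $188.74 toward AD&D insurance premium is not withheld from the employee.)
Total deductions = $83.54 + $189.17 + $206.15 + $359.62 + $189.68 + $74.59 + $102.53 + $205.91 = $1411.19
Net pay = $2563.26 − $1411.19 = $1152.07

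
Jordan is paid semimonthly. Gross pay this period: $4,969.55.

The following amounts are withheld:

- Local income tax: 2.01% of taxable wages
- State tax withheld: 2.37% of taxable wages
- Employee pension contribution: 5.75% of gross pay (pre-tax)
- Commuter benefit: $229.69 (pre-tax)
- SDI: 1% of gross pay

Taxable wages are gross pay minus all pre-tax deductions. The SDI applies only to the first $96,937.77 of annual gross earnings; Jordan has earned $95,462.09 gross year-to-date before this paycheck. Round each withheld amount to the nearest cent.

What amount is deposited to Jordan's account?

Employee pension contribution: $4,969.55 × 0.0575 = $285.75
Commuter benefit: $229.69
Pre-tax total = $285.75 + $229.69 = $515.44
Taxable wages = $4,969.55 − $515.44 = $4,454.11
State tax withheld: $4,454.11 × 0.0237 = $105.56
Local income tax: $4,454.11 × 0.0201 = $89.53
SDI: only $96,937.77 − $95,462.09 = $1,475.68 of this check is subject → $1,475.68 × 0.01 = $14.76
Total deductions = $285.75 + $229.69 + $105.56 + $89.53 + $14.76 = $725.29
Net pay = $4,969.55 − $725.29 = $4,244.26

$4,244.26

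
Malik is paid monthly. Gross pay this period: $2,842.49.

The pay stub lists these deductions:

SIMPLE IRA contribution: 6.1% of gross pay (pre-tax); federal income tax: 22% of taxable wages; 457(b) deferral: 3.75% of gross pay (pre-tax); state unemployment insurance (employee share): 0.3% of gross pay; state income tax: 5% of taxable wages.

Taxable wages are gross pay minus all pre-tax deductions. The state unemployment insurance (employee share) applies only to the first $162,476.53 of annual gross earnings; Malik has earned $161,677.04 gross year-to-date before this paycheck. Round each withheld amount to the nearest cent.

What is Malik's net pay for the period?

$1,868.23

SIMPLE IRA contribution: $2,842.49 × 0.061 = $173.39
457(b) deferral: $2,842.49 × 0.0375 = $106.59
Pre-tax total = $173.39 + $106.59 = $279.98
Taxable wages = $2,842.49 − $279.98 = $2,562.51
State income tax: $2,562.51 × 0.05 = $128.13
Federal income tax: $2,562.51 × 0.22 = $563.75
State unemployment insurance (employee share): only $162,476.53 − $161,677.04 = $799.49 of this check is subject → $799.49 × 0.003 = $2.40
Total deductions = $173.39 + $106.59 + $128.13 + $563.75 + $2.40 = $974.26
Net pay = $2,842.49 − $974.26 = $1,868.23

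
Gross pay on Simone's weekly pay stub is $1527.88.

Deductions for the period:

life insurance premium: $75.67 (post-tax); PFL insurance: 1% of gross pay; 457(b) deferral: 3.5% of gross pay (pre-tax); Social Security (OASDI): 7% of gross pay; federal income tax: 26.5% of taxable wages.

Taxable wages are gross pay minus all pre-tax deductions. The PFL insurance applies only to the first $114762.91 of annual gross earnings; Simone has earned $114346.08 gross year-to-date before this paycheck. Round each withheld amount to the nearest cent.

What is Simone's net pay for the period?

$896.89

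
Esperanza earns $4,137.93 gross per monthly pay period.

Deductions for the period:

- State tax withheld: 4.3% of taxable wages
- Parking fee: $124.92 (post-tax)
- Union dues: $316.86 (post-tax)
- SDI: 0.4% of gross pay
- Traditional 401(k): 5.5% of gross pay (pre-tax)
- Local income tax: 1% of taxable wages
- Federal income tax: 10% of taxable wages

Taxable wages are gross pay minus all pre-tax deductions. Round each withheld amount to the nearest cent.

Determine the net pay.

$2,853.74

Traditional 401(k): $4,137.93 × 0.055 = $227.59
Taxable wages = $4,137.93 − $227.59 = $3,910.34
Federal income tax: $3,910.34 × 0.1 = $391.03
State tax withheld: $3,910.34 × 0.043 = $168.14
Local income tax: $3,910.34 × 0.01 = $39.10
SDI: $4,137.93 × 0.004 = $16.55
Parking fee: $124.92
Union dues: $316.86
Total deductions = $227.59 + $391.03 + $168.14 + $39.10 + $16.55 + $124.92 + $316.86 = $1,284.19
Net pay = $4,137.93 − $1,284.19 = $2,853.74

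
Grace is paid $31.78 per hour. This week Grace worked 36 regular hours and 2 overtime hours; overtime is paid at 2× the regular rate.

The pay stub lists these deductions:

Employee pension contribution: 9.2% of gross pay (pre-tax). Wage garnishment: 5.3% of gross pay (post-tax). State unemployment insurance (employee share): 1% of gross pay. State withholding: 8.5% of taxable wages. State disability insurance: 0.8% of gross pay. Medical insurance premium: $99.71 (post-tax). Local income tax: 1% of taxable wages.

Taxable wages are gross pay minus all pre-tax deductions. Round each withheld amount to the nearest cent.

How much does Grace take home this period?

Regular pay: 36 × $31.78 = $1144.08
Overtime pay: 2 × $31.78 × 2 = $127.12
Gross pay = $1144.08 + $127.12 = $1271.20
Employee pension contribution: $1271.20 × 0.092 = $116.95
Taxable wages = $1271.20 − $116.95 = $1154.25
Local income tax: $1154.25 × 0.01 = $11.54
State withholding: $1154.25 × 0.085 = $98.11
State disability insurance: $1271.20 × 0.008 = $10.17
State unemployment insurance (employee share): $1271.20 × 0.01 = $12.71
Medical insurance premium: $99.71
Wage garnishment: $1271.20 × 0.053 = $67.37
Total deductions = $116.95 + $11.54 + $98.11 + $10.17 + $12.71 + $99.71 + $67.37 = $416.56
Net pay = $1271.20 − $416.56 = $854.64

$854.64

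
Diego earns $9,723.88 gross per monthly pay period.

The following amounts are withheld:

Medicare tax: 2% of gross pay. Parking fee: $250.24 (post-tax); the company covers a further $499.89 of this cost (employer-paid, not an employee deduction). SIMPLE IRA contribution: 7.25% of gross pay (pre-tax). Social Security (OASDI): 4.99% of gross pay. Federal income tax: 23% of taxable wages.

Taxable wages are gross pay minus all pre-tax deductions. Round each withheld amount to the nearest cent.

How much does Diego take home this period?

SIMPLE IRA contribution: $9,723.88 × 0.0725 = $704.98
Taxable wages = $9,723.88 − $704.98 = $9,018.90
Federal income tax: $9,018.90 × 0.23 = $2,074.35
Medicare tax: $9,723.88 × 0.02 = $194.48
Social Security (OASDI): $9,723.88 × 0.0499 = $485.22
Parking fee: $250.24
(Employer's $499.89 toward parking fee is not withheld from the employee.)
Total deductions = $704.98 + $2,074.35 + $194.48 + $485.22 + $250.24 = $3,709.27
Net pay = $9,723.88 − $3,709.27 = $6,014.61

$6,014.61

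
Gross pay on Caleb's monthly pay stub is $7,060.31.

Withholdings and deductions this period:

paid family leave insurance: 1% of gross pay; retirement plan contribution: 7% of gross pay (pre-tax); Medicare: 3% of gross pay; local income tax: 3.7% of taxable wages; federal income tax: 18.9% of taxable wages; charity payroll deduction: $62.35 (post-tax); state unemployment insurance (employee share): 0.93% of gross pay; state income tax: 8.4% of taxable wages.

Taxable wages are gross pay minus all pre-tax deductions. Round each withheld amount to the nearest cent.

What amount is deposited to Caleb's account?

$4,120.18

Retirement plan contribution: $7,060.31 × 0.07 = $494.22
Taxable wages = $7,060.31 − $494.22 = $6,566.09
Local income tax: $6,566.09 × 0.037 = $242.95
State income tax: $6,566.09 × 0.084 = $551.55
Federal income tax: $6,566.09 × 0.189 = $1,240.99
Paid family leave insurance: $7,060.31 × 0.01 = $70.60
Medicare: $7,060.31 × 0.03 = $211.81
State unemployment insurance (employee share): $7,060.31 × 0.0093 = $65.66
Charity payroll deduction: $62.35
Total deductions = $494.22 + $242.95 + $551.55 + $1,240.99 + $70.60 + $211.81 + $65.66 + $62.35 = $2,940.13
Net pay = $7,060.31 − $2,940.13 = $4,120.18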